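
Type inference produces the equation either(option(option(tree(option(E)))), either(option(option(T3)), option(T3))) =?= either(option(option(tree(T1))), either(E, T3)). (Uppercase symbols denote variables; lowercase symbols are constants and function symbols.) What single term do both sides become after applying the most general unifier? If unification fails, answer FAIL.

FAIL

Decompose either/2: option(option(tree(option(E)))) =?= option(option(tree(T1))),  either(option(option(T3)), option(T3)) =?= either(E, T3).
Decompose option/1: option(tree(option(E))) =?= option(tree(T1)).
Decompose option/1: tree(option(E)) =?= tree(T1).
Decompose tree/1: option(E) =?= T1.
Bind T1 := option(E); no other remaining equation mentions T1.
Decompose either/2: option(option(T3)) =?= E,  option(T3) =?= T3.
Bind E := option(option(T3)); no other remaining equation mentions E. Substituting into the earlier binding gives T1 := option(option(option(T3))).
Occurs check fails: T3 occurs in option(T3); the equation T3 =?= option(T3) has no finite solution.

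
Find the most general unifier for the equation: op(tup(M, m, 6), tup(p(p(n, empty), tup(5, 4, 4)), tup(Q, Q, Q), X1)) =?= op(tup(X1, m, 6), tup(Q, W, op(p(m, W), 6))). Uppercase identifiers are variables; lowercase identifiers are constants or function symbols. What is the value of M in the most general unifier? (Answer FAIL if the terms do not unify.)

Decompose op/2: tup(M, m, 6) =?= tup(X1, m, 6),  tup(p(p(n, empty), tup(5, 4, 4)), tup(Q, Q, Q), X1) =?= tup(Q, W, op(p(m, W), 6)).
Decompose tup/3: M =?= X1,  m =?= m,  6 =?= 6.
Bind M := X1; no other remaining equation mentions M.
Delete trivial equation m =?= m.
Delete trivial equation 6 =?= 6.
Decompose tup/3: p(p(n, empty), tup(5, 4, 4)) =?= Q,  tup(Q, Q, Q) =?= W,  X1 =?= op(p(m, W), 6).
Bind Q := p(p(n, empty), tup(5, 4, 4)); substituting into the one remaining equation that mentions Q gives: tup(p(p(n, empty), tup(5, 4, 4)), p(p(n, empty), tup(5, 4, 4)), p(p(n, empty), tup(5, 4, 4))) =?= W.
Bind W := tup(p(p(n, empty), tup(5, 4, 4)), p(p(n, empty), tup(5, 4, 4)), p(p(n, empty), tup(5, 4, 4))); substituting into the remaining equation gives: X1 =?= op(p(m, tup(p(p(n, empty), tup(5, 4, 4)), p(p(n, empty), tup(5, 4, 4)), p(p(n, empty), tup(5, 4, 4)))), 6).
Bind X1 := op(p(m, tup(p(p(n, empty), tup(5, 4, 4)), p(p(n, empty), tup(5, 4, 4)), p(p(n, empty), tup(5, 4, 4)))), 6). Substituting into the earlier binding gives M := op(p(m, tup(p(p(n, empty), tup(5, 4, 4)), p(p(n, empty), tup(5, 4, 4)), p(p(n, empty), tup(5, 4, 4)))), 6).
MGU = { M := op(p(m, tup(p(p(n, empty), tup(5, 4, 4)), p(p(n, empty), tup(5, 4, 4)), p(p(n, empty), tup(5, 4, 4)))), 6), Q := p(p(n, empty), tup(5, 4, 4)), W := tup(p(p(n, empty), tup(5, 4, 4)), p(p(n, empty), tup(5, 4, 4)), p(p(n, empty), tup(5, 4, 4))), X1 := op(p(m, tup(p(p(n, empty), tup(5, 4, 4)), p(p(n, empty), tup(5, 4, 4)), p(p(n, empty), tup(5, 4, 4)))), 6) }, so M := op(p(m, tup(p(p(n, empty), tup(5, 4, 4)), p(p(n, empty), tup(5, 4, 4)), p(p(n, empty), tup(5, 4, 4)))), 6).

op(p(m, tup(p(p(n, empty), tup(5, 4, 4)), p(p(n, empty), tup(5, 4, 4)), p(p(n, empty), tup(5, 4, 4)))), 6)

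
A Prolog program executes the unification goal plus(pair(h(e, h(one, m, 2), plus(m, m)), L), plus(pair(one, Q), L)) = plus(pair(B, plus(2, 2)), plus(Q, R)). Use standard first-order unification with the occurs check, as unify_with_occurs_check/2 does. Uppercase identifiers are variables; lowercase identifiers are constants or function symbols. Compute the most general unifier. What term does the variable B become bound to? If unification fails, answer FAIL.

Decompose plus/2: pair(h(e, h(one, m, 2), plus(m, m)), L) = pair(B, plus(2, 2)),  plus(pair(one, Q), L) = plus(Q, R).
Decompose pair/2: h(e, h(one, m, 2), plus(m, m)) = B,  L = plus(2, 2).
Bind B := h(e, h(one, m, 2), plus(m, m)); no other remaining equation mentions B.
Bind L := plus(2, 2); substituting into the remaining equation gives: plus(pair(one, Q), plus(2, 2)) = plus(Q, R).
Decompose plus/2: pair(one, Q) = Q,  plus(2, 2) = R.
Occurs check fails: Q occurs in pair(one, Q); the equation Q = pair(one, Q) has no finite solution.

FAIL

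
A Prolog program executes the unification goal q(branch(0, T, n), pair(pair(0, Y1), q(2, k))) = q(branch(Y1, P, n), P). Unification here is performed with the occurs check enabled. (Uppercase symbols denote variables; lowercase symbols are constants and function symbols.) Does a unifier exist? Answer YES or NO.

YES

Decompose q/2: branch(0, T, n) = branch(Y1, P, n),  pair(pair(0, Y1), q(2, k)) = P.
Decompose branch/3: 0 = Y1,  T = P,  n = n.
Bind Y1 := 0; substituting into the one remaining equation that mentions Y1 gives: pair(pair(0, 0), q(2, k)) = P.
Bind T := P; no other remaining equation mentions T.
Delete trivial equation n = n.
Bind P := pair(pair(0, 0), q(2, k)). Substituting into the earlier binding gives T := pair(pair(0, 0), q(2, k)).
No equations remain and no clash or occurs-check failure arose, so a unifier exists.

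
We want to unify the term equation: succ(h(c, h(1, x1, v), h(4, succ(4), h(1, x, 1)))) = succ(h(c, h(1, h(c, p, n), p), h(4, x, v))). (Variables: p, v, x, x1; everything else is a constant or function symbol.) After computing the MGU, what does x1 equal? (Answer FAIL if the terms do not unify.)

Decompose succ/1: h(c, h(1, x1, v), h(4, succ(4), h(1, x, 1))) = h(c, h(1, h(c, p, n), p), h(4, x, v)).
Decompose h/3: c = c,  h(1, x1, v) = h(1, h(c, p, n), p),  h(4, succ(4), h(1, x, 1)) = h(4, x, v).
Delete trivial equation c = c.
Decompose h/3: 1 = 1,  x1 = h(c, p, n),  v = p.
Delete trivial equation 1 = 1.
Bind x1 := h(c, p, n); no other remaining equation mentions x1.
Bind v := p; substituting into the remaining equation gives: h(4, succ(4), h(1, x, 1)) = h(4, x, p).
Decompose h/3: 4 = 4,  succ(4) = x,  h(1, x, 1) = p.
Delete trivial equation 4 = 4.
Bind x := succ(4); substituting into the remaining equation gives: h(1, succ(4), 1) = p.
Bind p := h(1, succ(4), 1). Substituting into the earlier bindings gives x1 := h(c, h(1, succ(4), 1), n), v := h(1, succ(4), 1).
MGU = { x1 := h(c, h(1, succ(4), 1), n), v := h(1, succ(4), 1), x := succ(4), p := h(1, succ(4), 1) }, so x1 := h(c, h(1, succ(4), 1), n).

h(c, h(1, succ(4), 1), n)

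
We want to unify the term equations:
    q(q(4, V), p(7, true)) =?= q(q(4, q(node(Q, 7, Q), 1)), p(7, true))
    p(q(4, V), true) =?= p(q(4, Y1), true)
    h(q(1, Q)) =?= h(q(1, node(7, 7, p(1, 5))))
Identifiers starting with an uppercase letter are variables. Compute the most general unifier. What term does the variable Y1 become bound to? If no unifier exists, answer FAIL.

Decompose q/2: q(4, V) =?= q(4, q(node(Q, 7, Q), 1)),  p(7, true) =?= p(7, true).
Decompose q/2: 4 =?= 4,  V =?= q(node(Q, 7, Q), 1).
Delete trivial equation 4 =?= 4.
Bind V := q(node(Q, 7, Q), 1); substituting into the one remaining equation that mentions V gives: p(q(4, q(node(Q, 7, Q), 1)), true) =?= p(q(4, Y1), true).
Delete trivial equation p(7, true) =?= p(7, true).
Decompose p/2: q(4, q(node(Q, 7, Q), 1)) =?= q(4, Y1),  true =?= true.
Decompose q/2: 4 =?= 4,  q(node(Q, 7, Q), 1) =?= Y1.
Delete trivial equation 4 =?= 4.
Bind Y1 := q(node(Q, 7, Q), 1); no other remaining equation mentions Y1.
Delete trivial equation true =?= true.
Decompose h/1: q(1, Q) =?= q(1, node(7, 7, p(1, 5))).
Decompose q/2: 1 =?= 1,  Q =?= node(7, 7, p(1, 5)).
Delete trivial equation 1 =?= 1.
Bind Q := node(7, 7, p(1, 5)). Substituting into the earlier bindings gives V := q(node(node(7, 7, p(1, 5)), 7, node(7, 7, p(1, 5))), 1), Y1 := q(node(node(7, 7, p(1, 5)), 7, node(7, 7, p(1, 5))), 1).
MGU = { V ↦ q(node(node(7, 7, p(1, 5)), 7, node(7, 7, p(1, 5))), 1), Y1 ↦ q(node(node(7, 7, p(1, 5)), 7, node(7, 7, p(1, 5))), 1), Q ↦ node(7, 7, p(1, 5)) }, so Y1 ↦ q(node(node(7, 7, p(1, 5)), 7, node(7, 7, p(1, 5))), 1).

q(node(node(7, 7, p(1, 5)), 7, node(7, 7, p(1, 5))), 1)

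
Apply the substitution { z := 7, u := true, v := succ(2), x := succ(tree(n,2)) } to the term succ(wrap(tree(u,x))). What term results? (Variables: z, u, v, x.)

succ(wrap(tree(true,succ(tree(n,2)))))

Replace each occurrence of u with true.
Replace each occurrence of x with succ(tree(n,2)).
Result: succ(wrap(tree(true,succ(tree(n,2))))).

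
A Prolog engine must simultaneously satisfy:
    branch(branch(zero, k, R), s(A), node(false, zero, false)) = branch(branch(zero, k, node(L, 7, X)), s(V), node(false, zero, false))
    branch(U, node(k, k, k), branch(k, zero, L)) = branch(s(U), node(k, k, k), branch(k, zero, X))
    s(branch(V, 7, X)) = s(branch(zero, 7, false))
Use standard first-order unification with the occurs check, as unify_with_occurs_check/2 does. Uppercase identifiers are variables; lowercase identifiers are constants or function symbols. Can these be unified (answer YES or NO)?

Decompose branch/3: branch(zero, k, R) = branch(zero, k, node(L, 7, X)),  s(A) = s(V),  node(false, zero, false) = node(false, zero, false).
Decompose branch/3: zero = zero,  k = k,  R = node(L, 7, X).
Delete trivial equation zero = zero.
Delete trivial equation k = k.
Bind R := node(L, 7, X); no other remaining equation mentions R.
Decompose s/1: A = V.
Bind A := V; no other remaining equation mentions A.
Delete trivial equation node(false, zero, false) = node(false, zero, false).
Decompose branch/3: U = s(U),  node(k, k, k) = node(k, k, k),  branch(k, zero, L) = branch(k, zero, X).
Occurs check fails: U occurs in s(U); the equation U = s(U) has no finite solution.

NO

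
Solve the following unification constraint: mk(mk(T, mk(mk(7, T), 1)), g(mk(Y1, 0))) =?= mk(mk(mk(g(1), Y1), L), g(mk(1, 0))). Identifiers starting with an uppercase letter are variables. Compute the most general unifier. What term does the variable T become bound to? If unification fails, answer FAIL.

Decompose mk/2: mk(T, mk(mk(7, T), 1)) =?= mk(mk(g(1), Y1), L),  g(mk(Y1, 0)) =?= g(mk(1, 0)).
Decompose mk/2: T =?= mk(g(1), Y1),  mk(mk(7, T), 1) =?= L.
Bind T := mk(g(1), Y1); substituting into the one remaining equation that mentions T gives: mk(mk(7, mk(g(1), Y1)), 1) =?= L.
Bind L := mk(mk(7, mk(g(1), Y1)), 1); no other remaining equation mentions L.
Decompose g/1: mk(Y1, 0) =?= mk(1, 0).
Decompose mk/2: Y1 =?= 1,  0 =?= 0.
Bind Y1 := 1; no other remaining equation mentions Y1. Substituting into the earlier bindings gives T := mk(g(1), 1), L := mk(mk(7, mk(g(1), 1)), 1).
Delete trivial equation 0 =?= 0.
MGU = { T -> mk(g(1), 1), L -> mk(mk(7, mk(g(1), 1)), 1), Y1 -> 1 }, so T -> mk(g(1), 1).

mk(g(1), 1)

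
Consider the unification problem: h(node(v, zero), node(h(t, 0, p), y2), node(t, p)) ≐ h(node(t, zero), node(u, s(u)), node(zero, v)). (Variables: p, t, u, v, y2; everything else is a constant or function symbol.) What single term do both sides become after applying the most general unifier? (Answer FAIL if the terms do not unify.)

h(node(zero, zero), node(h(zero, 0, zero), s(h(zero, 0, zero))), node(zero, zero))

Decompose h/3: node(v, zero) ≐ node(t, zero),  node(h(t, 0, p), y2) ≐ node(u, s(u)),  node(t, p) ≐ node(zero, v).
Decompose node/2: v ≐ t,  zero ≐ zero.
Bind v := t; substituting into the one remaining equation that mentions v gives: node(t, p) ≐ node(zero, t).
Delete trivial equation zero ≐ zero.
Decompose node/2: h(t, 0, p) ≐ u,  y2 ≐ s(u).
Bind u := h(t, 0, p); substituting into the one remaining equation that mentions u gives: y2 ≐ s(h(t, 0, p)).
Bind y2 := s(h(t, 0, p)); no other remaining equation mentions y2.
Decompose node/2: t ≐ zero,  p ≐ t.
Bind t := zero; substituting into the remaining equation gives: p ≐ zero. Substituting into the earlier bindings gives v := zero, u := h(zero, 0, p), y2 := s(h(zero, 0, p)).
Bind p := zero. Substituting into the earlier bindings gives u := h(zero, 0, zero), y2 := s(h(zero, 0, zero)).
Applying the MGU to either side gives h(node(zero, zero), node(h(zero, 0, zero), s(h(zero, 0, zero))), node(zero, zero)).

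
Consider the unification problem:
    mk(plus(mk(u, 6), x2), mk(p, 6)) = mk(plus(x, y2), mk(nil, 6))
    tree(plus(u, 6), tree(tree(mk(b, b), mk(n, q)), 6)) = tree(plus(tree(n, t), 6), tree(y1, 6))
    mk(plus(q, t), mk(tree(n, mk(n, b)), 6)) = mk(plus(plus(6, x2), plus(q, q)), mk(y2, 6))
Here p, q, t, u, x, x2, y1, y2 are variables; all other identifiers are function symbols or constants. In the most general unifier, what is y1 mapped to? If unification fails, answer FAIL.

Decompose mk/2: plus(mk(u, 6), x2) = plus(x, y2),  mk(p, 6) = mk(nil, 6).
Decompose plus/2: mk(u, 6) = x,  x2 = y2.
Bind x := mk(u, 6); no other remaining equation mentions x.
Bind x2 := y2; substituting into the one remaining equation that mentions x2 gives: mk(plus(q, t), mk(tree(n, mk(n, b)), 6)) = mk(plus(plus(6, y2), plus(q, q)), mk(y2, 6)).
Decompose mk/2: p = nil,  6 = 6.
Bind p := nil; no other remaining equation mentions p.
Delete trivial equation 6 = 6.
Decompose tree/2: plus(u, 6) = plus(tree(n, t), 6),  tree(tree(mk(b, b), mk(n, q)), 6) = tree(y1, 6).
Decompose plus/2: u = tree(n, t),  6 = 6.
Bind u := tree(n, t); no other remaining equation mentions u. Substituting into the earlier binding gives x := mk(tree(n, t), 6).
Delete trivial equation 6 = 6.
Decompose tree/2: tree(mk(b, b), mk(n, q)) = y1,  6 = 6.
Bind y1 := tree(mk(b, b), mk(n, q)); no other remaining equation mentions y1.
Delete trivial equation 6 = 6.
Decompose mk/2: plus(q, t) = plus(plus(6, y2), plus(q, q)),  mk(tree(n, mk(n, b)), 6) = mk(y2, 6).
Decompose plus/2: q = plus(6, y2),  t = plus(q, q).
Bind q := plus(6, y2); substituting into the one remaining equation that mentions q gives: t = plus(plus(6, y2), plus(6, y2)). Substituting into the earlier binding gives y1 := tree(mk(b, b), mk(n, plus(6, y2))).
Bind t := plus(plus(6, y2), plus(6, y2)); no other remaining equation mentions t. Substituting into the earlier bindings gives x := mk(tree(n, plus(plus(6, y2), plus(6, y2))), 6), u := tree(n, plus(plus(6, y2), plus(6, y2))).
Decompose mk/2: tree(n, mk(n, b)) = y2,  6 = 6.
Bind y2 := tree(n, mk(n, b)); no other remaining equation mentions y2. Substituting into the earlier bindings gives x := mk(tree(n, plus(plus(6, tree(n, mk(n, b))), plus(6, tree(n, mk(n, b))))), 6), x2 := tree(n, mk(n, b)), u := tree(n, plus(plus(6, tree(n, mk(n, b))), plus(6, tree(n, mk(n, b))))), y1 := tree(mk(b, b), mk(n, plus(6, tree(n, mk(n, b))))), q := plus(6, tree(n, mk(n, b))), t := plus(plus(6, tree(n, mk(n, b))), plus(6, tree(n, mk(n, b)))).
Delete trivial equation 6 = 6.
MGU = { x ↦ mk(tree(n, plus(plus(6, tree(n, mk(n, b))), plus(6, tree(n, mk(n, b))))), 6), x2 ↦ tree(n, mk(n, b)), p ↦ nil, u ↦ tree(n, plus(plus(6, tree(n, mk(n, b))), plus(6, tree(n, mk(n, b))))), y1 ↦ tree(mk(b, b), mk(n, plus(6, tree(n, mk(n, b))))), q ↦ plus(6, tree(n, mk(n, b))), t ↦ plus(plus(6, tree(n, mk(n, b))), plus(6, tree(n, mk(n, b)))), y2 ↦ tree(n, mk(n, b)) }, so y1 ↦ tree(mk(b, b), mk(n, plus(6, tree(n, mk(n, b))))).

tree(mk(b, b), mk(n, plus(6, tree(n, mk(n, b)))))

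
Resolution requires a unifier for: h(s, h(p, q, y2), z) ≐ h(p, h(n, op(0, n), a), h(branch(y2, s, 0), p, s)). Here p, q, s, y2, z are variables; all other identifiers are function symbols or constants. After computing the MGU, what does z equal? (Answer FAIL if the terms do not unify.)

h(branch(a, n, 0), n, n)

Decompose h/3: s ≐ p,  h(p, q, y2) ≐ h(n, op(0, n), a),  z ≐ h(branch(y2, s, 0), p, s).
Bind s := p; substituting into the one remaining equation that mentions s gives: z ≐ h(branch(y2, p, 0), p, p).
Decompose h/3: p ≐ n,  q ≐ op(0, n),  y2 ≐ a.
Bind p := n; substituting into the one remaining equation that mentions p gives: z ≐ h(branch(y2, n, 0), n, n). Substituting into the earlier binding gives s := n.
Bind q := op(0, n); no other remaining equation mentions q.
Bind y2 := a; substituting into the remaining equation gives: z ≐ h(branch(a, n, 0), n, n).
Bind z := h(branch(a, n, 0), n, n).
MGU = { s ↦ n, p ↦ n, q ↦ op(0, n), y2 ↦ a, z ↦ h(branch(a, n, 0), n, n) }, so z ↦ h(branch(a, n, 0), n, n).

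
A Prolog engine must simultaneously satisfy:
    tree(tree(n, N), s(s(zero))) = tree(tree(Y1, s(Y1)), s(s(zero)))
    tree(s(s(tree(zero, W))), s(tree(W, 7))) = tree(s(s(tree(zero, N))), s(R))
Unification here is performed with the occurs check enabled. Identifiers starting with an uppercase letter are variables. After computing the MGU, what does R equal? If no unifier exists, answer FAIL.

Decompose tree/2: tree(n, N) = tree(Y1, s(Y1)),  s(s(zero)) = s(s(zero)).
Decompose tree/2: n = Y1,  N = s(Y1).
Bind Y1 := n; substituting into the one remaining equation that mentions Y1 gives: N = s(n).
Bind N := s(n); substituting into the one remaining equation that mentions N gives: tree(s(s(tree(zero, W))), s(tree(W, 7))) = tree(s(s(tree(zero, s(n)))), s(R)).
Delete trivial equation s(s(zero)) = s(s(zero)).
Decompose tree/2: s(s(tree(zero, W))) = s(s(tree(zero, s(n)))),  s(tree(W, 7)) = s(R).
Decompose s/1: s(tree(zero, W)) = s(tree(zero, s(n))).
Decompose s/1: tree(zero, W) = tree(zero, s(n)).
Decompose tree/2: zero = zero,  W = s(n).
Delete trivial equation zero = zero.
Bind W := s(n); substituting into the remaining equation gives: s(tree(s(n), 7)) = s(R).
Decompose s/1: tree(s(n), 7) = R.
Bind R := tree(s(n), 7).
MGU = { Y1 ↦ n, N ↦ s(n), W ↦ s(n), R ↦ tree(s(n), 7) }, so R ↦ tree(s(n), 7).

tree(s(n), 7)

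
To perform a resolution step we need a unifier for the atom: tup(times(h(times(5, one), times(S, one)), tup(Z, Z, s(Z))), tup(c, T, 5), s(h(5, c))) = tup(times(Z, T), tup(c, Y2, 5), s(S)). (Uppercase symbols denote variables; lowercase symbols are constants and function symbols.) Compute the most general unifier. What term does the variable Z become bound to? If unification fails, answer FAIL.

h(times(5, one), times(h(5, c), one))

Decompose tup/3: times(h(times(5, one), times(S, one)), tup(Z, Z, s(Z))) = times(Z, T),  tup(c, T, 5) = tup(c, Y2, 5),  s(h(5, c)) = s(S).
Decompose times/2: h(times(5, one), times(S, one)) = Z,  tup(Z, Z, s(Z)) = T.
Bind Z := h(times(5, one), times(S, one)); substituting into the one remaining equation that mentions Z gives: tup(h(times(5, one), times(S, one)), h(times(5, one), times(S, one)), s(h(times(5, one), times(S, one)))) = T.
Bind T := tup(h(times(5, one), times(S, one)), h(times(5, one), times(S, one)), s(h(times(5, one), times(S, one)))); substituting into the one remaining equation that mentions T gives: tup(c, tup(h(times(5, one), times(S, one)), h(times(5, one), times(S, one)), s(h(times(5, one), times(S, one)))), 5) = tup(c, Y2, 5).
Decompose tup/3: c = c,  tup(h(times(5, one), times(S, one)), h(times(5, one), times(S, one)), s(h(times(5, one), times(S, one)))) = Y2,  5 = 5.
Delete trivial equation c = c.
Bind Y2 := tup(h(times(5, one), times(S, one)), h(times(5, one), times(S, one)), s(h(times(5, one), times(S, one)))); no other remaining equation mentions Y2.
Delete trivial equation 5 = 5.
Decompose s/1: h(5, c) = S.
Bind S := h(5, c). Substituting into the earlier bindings gives Z := h(times(5, one), times(h(5, c), one)), T := tup(h(times(5, one), times(h(5, c), one)), h(times(5, one), times(h(5, c), one)), s(h(times(5, one), times(h(5, c), one)))), Y2 := tup(h(times(5, one), times(h(5, c), one)), h(times(5, one), times(h(5, c), one)), s(h(times(5, one), times(h(5, c), one)))).
MGU = { Z -> h(times(5, one), times(h(5, c), one)), T -> tup(h(times(5, one), times(h(5, c), one)), h(times(5, one), times(h(5, c), one)), s(h(times(5, one), times(h(5, c), one)))), Y2 -> tup(h(times(5, one), times(h(5, c), one)), h(times(5, one), times(h(5, c), one)), s(h(times(5, one), times(h(5, c), one)))), S -> h(5, c) }, so Z -> h(times(5, one), times(h(5, c), one)).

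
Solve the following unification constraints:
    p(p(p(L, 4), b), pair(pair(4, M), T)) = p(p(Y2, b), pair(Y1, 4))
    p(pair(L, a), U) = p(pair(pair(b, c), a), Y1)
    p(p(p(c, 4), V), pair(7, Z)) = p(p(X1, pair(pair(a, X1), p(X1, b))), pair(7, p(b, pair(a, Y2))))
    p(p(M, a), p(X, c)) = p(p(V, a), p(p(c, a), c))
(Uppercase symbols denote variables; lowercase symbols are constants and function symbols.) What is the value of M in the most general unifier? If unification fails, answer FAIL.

Decompose p/2: p(p(L, 4), b) = p(Y2, b),  pair(pair(4, M), T) = pair(Y1, 4).
Decompose p/2: p(L, 4) = Y2,  b = b.
Bind Y2 := p(L, 4); substituting into the one remaining equation that mentions Y2 gives: p(p(p(c, 4), V), pair(7, Z)) = p(p(X1, pair(pair(a, X1), p(X1, b))), pair(7, p(b, pair(a, p(L, 4))))).
Delete trivial equation b = b.
Decompose pair/2: pair(4, M) = Y1,  T = 4.
Bind Y1 := pair(4, M); substituting into the one remaining equation that mentions Y1 gives: p(pair(L, a), U) = p(pair(pair(b, c), a), pair(4, M)).
Bind T := 4; no other remaining equation mentions T.
Decompose p/2: pair(L, a) = pair(pair(b, c), a),  U = pair(4, M).
Decompose pair/2: L = pair(b, c),  a = a.
Bind L := pair(b, c); substituting into the one remaining equation that mentions L gives: p(p(p(c, 4), V), pair(7, Z)) = p(p(X1, pair(pair(a, X1), p(X1, b))), pair(7, p(b, pair(a, p(pair(b, c), 4))))). Substituting into the earlier binding gives Y2 := p(pair(b, c), 4).
Delete trivial equation a = a.
Bind U := pair(4, M); no other remaining equation mentions U.
Decompose p/2: p(p(c, 4), V) = p(X1, pair(pair(a, X1), p(X1, b))),  pair(7, Z) = pair(7, p(b, pair(a, p(pair(b, c), 4)))).
Decompose p/2: p(c, 4) = X1,  V = pair(pair(a, X1), p(X1, b)).
Bind X1 := p(c, 4); substituting into the one remaining equation that mentions X1 gives: V = pair(pair(a, p(c, 4)), p(p(c, 4), b)).
Bind V := pair(pair(a, p(c, 4)), p(p(c, 4), b)); substituting into the one remaining equation that mentions V gives: p(p(M, a), p(X, c)) = p(p(pair(pair(a, p(c, 4)), p(p(c, 4), b)), a), p(p(c, a), c)).
Decompose pair/2: 7 = 7,  Z = p(b, pair(a, p(pair(b, c), 4))).
Delete trivial equation 7 = 7.
Bind Z := p(b, pair(a, p(pair(b, c), 4))); no other remaining equation mentions Z.
Decompose p/2: p(M, a) = p(pair(pair(a, p(c, 4)), p(p(c, 4), b)), a),  p(X, c) = p(p(c, a), c).
Decompose p/2: M = pair(pair(a, p(c, 4)), p(p(c, 4), b)),  a = a.
Bind M := pair(pair(a, p(c, 4)), p(p(c, 4), b)); no other remaining equation mentions M. Substituting into the earlier bindings gives Y1 := pair(4, pair(pair(a, p(c, 4)), p(p(c, 4), b))), U := pair(4, pair(pair(a, p(c, 4)), p(p(c, 4), b))).
Delete trivial equation a = a.
Decompose p/2: X = p(c, a),  c = c.
Bind X := p(c, a); no other remaining equation mentions X.
Delete trivial equation c = c.
MGU = { Y2 := p(pair(b, c), 4), Y1 := pair(4, pair(pair(a, p(c, 4)), p(p(c, 4), b))), T := 4, L := pair(b, c), U := pair(4, pair(pair(a, p(c, 4)), p(p(c, 4), b))), X1 := p(c, 4), V := pair(pair(a, p(c, 4)), p(p(c, 4), b)), Z := p(b, pair(a, p(pair(b, c), 4))), M := pair(pair(a, p(c, 4)), p(p(c, 4), b)), X := p(c, a) }, so M := pair(pair(a, p(c, 4)), p(p(c, 4), b)).

pair(pair(a, p(c, 4)), p(p(c, 4), b))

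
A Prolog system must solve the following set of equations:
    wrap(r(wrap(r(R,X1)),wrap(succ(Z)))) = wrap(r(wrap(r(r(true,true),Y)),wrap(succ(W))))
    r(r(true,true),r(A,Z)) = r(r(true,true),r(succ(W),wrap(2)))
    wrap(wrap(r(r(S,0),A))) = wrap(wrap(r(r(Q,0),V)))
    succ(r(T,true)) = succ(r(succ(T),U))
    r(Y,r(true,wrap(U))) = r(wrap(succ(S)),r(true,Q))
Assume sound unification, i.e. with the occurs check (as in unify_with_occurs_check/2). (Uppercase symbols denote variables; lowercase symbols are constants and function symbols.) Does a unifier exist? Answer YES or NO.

NO

Decompose wrap/1: r(wrap(r(R,X1)),wrap(succ(Z))) = r(wrap(r(r(true,true),Y)),wrap(succ(W))).
Decompose r/2: wrap(r(R,X1)) = wrap(r(r(true,true),Y)),  wrap(succ(Z)) = wrap(succ(W)).
Decompose wrap/1: r(R,X1) = r(r(true,true),Y).
Decompose r/2: R = r(true,true),  X1 = Y.
Bind R := r(true,true); no other remaining equation mentions R.
Bind X1 := Y; no other remaining equation mentions X1.
Decompose wrap/1: succ(Z) = succ(W).
Decompose succ/1: Z = W.
Bind Z := W; substituting into the one remaining equation that mentions Z gives: r(r(true,true),r(A,W)) = r(r(true,true),r(succ(W),wrap(2))).
Decompose r/2: r(true,true) = r(true,true),  r(A,W) = r(succ(W),wrap(2)).
Delete trivial equation r(true,true) = r(true,true).
Decompose r/2: A = succ(W),  W = wrap(2).
Bind A := succ(W); substituting into the one remaining equation that mentions A gives: wrap(wrap(r(r(S,0),succ(W)))) = wrap(wrap(r(r(Q,0),V))).
Bind W := wrap(2); substituting into the one remaining equation that mentions W gives: wrap(wrap(r(r(S,0),succ(wrap(2))))) = wrap(wrap(r(r(Q,0),V))). Substituting into the earlier bindings gives Z := wrap(2), A := succ(wrap(2)).
Decompose wrap/1: wrap(r(r(S,0),succ(wrap(2)))) = wrap(r(r(Q,0),V)).
Decompose wrap/1: r(r(S,0),succ(wrap(2))) = r(r(Q,0),V).
Decompose r/2: r(S,0) = r(Q,0),  succ(wrap(2)) = V.
Decompose r/2: S = Q,  0 = 0.
Bind S := Q; substituting into the one remaining equation that mentions S gives: r(Y,r(true,wrap(U))) = r(wrap(succ(Q)),r(true,Q)).
Delete trivial equation 0 = 0.
Bind V := succ(wrap(2)); no other remaining equation mentions V.
Decompose succ/1: r(T,true) = r(succ(T),U).
Decompose r/2: T = succ(T),  true = U.
Occurs check fails: T occurs in succ(T); the equation T = succ(T) has no finite solution.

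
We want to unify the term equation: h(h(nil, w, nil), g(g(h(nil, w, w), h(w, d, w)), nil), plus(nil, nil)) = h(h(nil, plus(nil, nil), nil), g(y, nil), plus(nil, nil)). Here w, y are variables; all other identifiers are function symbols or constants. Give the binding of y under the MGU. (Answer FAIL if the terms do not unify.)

Decompose h/3: h(nil, w, nil) = h(nil, plus(nil, nil), nil),  g(g(h(nil, w, w), h(w, d, w)), nil) = g(y, nil),  plus(nil, nil) = plus(nil, nil).
Decompose h/3: nil = nil,  w = plus(nil, nil),  nil = nil.
Delete trivial equation nil = nil.
Bind w := plus(nil, nil); substituting into the one remaining equation that mentions w gives: g(g(h(nil, plus(nil, nil), plus(nil, nil)), h(plus(nil, nil), d, plus(nil, nil))), nil) = g(y, nil).
Delete trivial equation nil = nil.
Decompose g/2: g(h(nil, plus(nil, nil), plus(nil, nil)), h(plus(nil, nil), d, plus(nil, nil))) = y,  nil = nil.
Bind y := g(h(nil, plus(nil, nil), plus(nil, nil)), h(plus(nil, nil), d, plus(nil, nil))); no other remaining equation mentions y.
Delete trivial equation nil = nil.
Delete trivial equation plus(nil, nil) = plus(nil, nil).
MGU = { w ↦ plus(nil, nil), y ↦ g(h(nil, plus(nil, nil), plus(nil, nil)), h(plus(nil, nil), d, plus(nil, nil))) }, so y ↦ g(h(nil, plus(nil, nil), plus(nil, nil)), h(plus(nil, nil), d, plus(nil, nil))).

g(h(nil, plus(nil, nil), plus(nil, nil)), h(plus(nil, nil), d, plus(nil, nil)))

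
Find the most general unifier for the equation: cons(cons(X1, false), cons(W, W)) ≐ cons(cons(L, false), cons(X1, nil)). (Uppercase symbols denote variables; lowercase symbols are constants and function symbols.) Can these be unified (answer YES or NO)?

YES

Decompose cons/2: cons(X1, false) ≐ cons(L, false),  cons(W, W) ≐ cons(X1, nil).
Decompose cons/2: X1 ≐ L,  false ≐ false.
Bind X1 := L; substituting into the one remaining equation that mentions X1 gives: cons(W, W) ≐ cons(L, nil).
Delete trivial equation false ≐ false.
Decompose cons/2: W ≐ L,  W ≐ nil.
Bind W := L; substituting into the remaining equation gives: L ≐ nil.
Bind L := nil. Substituting into the earlier bindings gives X1 := nil, W := nil.
No equations remain and no clash or occurs-check failure arose, so a unifier exists.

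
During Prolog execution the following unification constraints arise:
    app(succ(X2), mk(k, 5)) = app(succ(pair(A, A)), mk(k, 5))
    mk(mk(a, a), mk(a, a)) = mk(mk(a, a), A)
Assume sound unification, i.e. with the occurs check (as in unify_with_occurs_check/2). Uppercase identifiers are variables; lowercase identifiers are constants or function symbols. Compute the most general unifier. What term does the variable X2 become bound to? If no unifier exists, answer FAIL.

Decompose app/2: succ(X2) = succ(pair(A, A)),  mk(k, 5) = mk(k, 5).
Decompose succ/1: X2 = pair(A, A).
Bind X2 := pair(A, A); no other remaining equation mentions X2.
Delete trivial equation mk(k, 5) = mk(k, 5).
Decompose mk/2: mk(a, a) = mk(a, a),  mk(a, a) = A.
Delete trivial equation mk(a, a) = mk(a, a).
Bind A := mk(a, a). Substituting into the earlier binding gives X2 := pair(mk(a, a), mk(a, a)).
MGU = { X2 -> pair(mk(a, a), mk(a, a)), A -> mk(a, a) }, so X2 -> pair(mk(a, a), mk(a, a)).

pair(mk(a, a), mk(a, a))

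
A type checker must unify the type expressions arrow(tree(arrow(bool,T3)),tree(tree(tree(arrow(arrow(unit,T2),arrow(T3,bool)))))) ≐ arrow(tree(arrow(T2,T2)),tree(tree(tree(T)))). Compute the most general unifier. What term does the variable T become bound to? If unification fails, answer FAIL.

arrow(arrow(unit,bool),arrow(bool,bool))

Decompose arrow/2: tree(arrow(bool,T3)) ≐ tree(arrow(T2,T2)),  tree(tree(tree(arrow(arrow(unit,T2),arrow(T3,bool))))) ≐ tree(tree(tree(T))).
Decompose tree/1: arrow(bool,T3) ≐ arrow(T2,T2).
Decompose arrow/2: bool ≐ T2,  T3 ≐ T2.
Bind T2 := bool; substituting into the remaining equations gives: T3 ≐ bool,  tree(tree(tree(arrow(arrow(unit,bool),arrow(T3,bool))))) ≐ tree(tree(tree(T))).
Bind T3 := bool; substituting into the remaining equation gives: tree(tree(tree(arrow(arrow(unit,bool),arrow(bool,bool))))) ≐ tree(tree(tree(T))).
Decompose tree/1: tree(tree(arrow(arrow(unit,bool),arrow(bool,bool)))) ≐ tree(tree(T)).
Decompose tree/1: tree(arrow(arrow(unit,bool),arrow(bool,bool))) ≐ tree(T).
Decompose tree/1: arrow(arrow(unit,bool),arrow(bool,bool)) ≐ T.
Bind T := arrow(arrow(unit,bool),arrow(bool,bool)).
MGU = { T2 -> bool, T3 -> bool, T -> arrow(arrow(unit,bool),arrow(bool,bool)) }, so T -> arrow(arrow(unit,bool),arrow(bool,bool)).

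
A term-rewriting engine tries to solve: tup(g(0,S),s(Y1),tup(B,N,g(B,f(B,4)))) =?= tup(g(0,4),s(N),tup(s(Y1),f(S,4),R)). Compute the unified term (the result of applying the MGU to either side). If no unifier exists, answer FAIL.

Decompose tup/3: g(0,S) =?= g(0,4),  s(Y1) =?= s(N),  tup(B,N,g(B,f(B,4))) =?= tup(s(Y1),f(S,4),R).
Decompose g/2: 0 =?= 0,  S =?= 4.
Delete trivial equation 0 =?= 0.
Bind S := 4; substituting into the one remaining equation that mentions S gives: tup(B,N,g(B,f(B,4))) =?= tup(s(Y1),f(4,4),R).
Decompose s/1: Y1 =?= N.
Bind Y1 := N; substituting into the remaining equation gives: tup(B,N,g(B,f(B,4))) =?= tup(s(N),f(4,4),R).
Decompose tup/3: B =?= s(N),  N =?= f(4,4),  g(B,f(B,4)) =?= R.
Bind B := s(N); substituting into the one remaining equation that mentions B gives: g(s(N),f(s(N),4)) =?= R.
Bind N := f(4,4); substituting into the remaining equation gives: g(s(f(4,4)),f(s(f(4,4)),4)) =?= R. Substituting into the earlier bindings gives Y1 := f(4,4), B := s(f(4,4)).
Bind R := g(s(f(4,4)),f(s(f(4,4)),4)).
Applying the MGU to either side gives tup(g(0,4),s(f(4,4)),tup(s(f(4,4)),f(4,4),g(s(f(4,4)),f(s(f(4,4)),4)))).

tup(g(0,4),s(f(4,4)),tup(s(f(4,4)),f(4,4),g(s(f(4,4)),f(s(f(4,4)),4))))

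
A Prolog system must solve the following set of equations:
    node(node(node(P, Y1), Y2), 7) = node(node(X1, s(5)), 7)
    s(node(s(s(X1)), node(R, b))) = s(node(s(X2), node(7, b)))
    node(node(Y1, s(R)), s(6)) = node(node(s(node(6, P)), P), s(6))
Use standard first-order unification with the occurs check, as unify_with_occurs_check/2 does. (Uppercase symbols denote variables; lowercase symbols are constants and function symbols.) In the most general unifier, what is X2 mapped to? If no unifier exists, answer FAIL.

Decompose node/2: node(node(P, Y1), Y2) = node(X1, s(5)),  7 = 7.
Decompose node/2: node(P, Y1) = X1,  Y2 = s(5).
Bind X1 := node(P, Y1); substituting into the one remaining equation that mentions X1 gives: s(node(s(s(node(P, Y1))), node(R, b))) = s(node(s(X2), node(7, b))).
Bind Y2 := s(5); no other remaining equation mentions Y2.
Delete trivial equation 7 = 7.
Decompose s/1: node(s(s(node(P, Y1))), node(R, b)) = node(s(X2), node(7, b)).
Decompose node/2: s(s(node(P, Y1))) = s(X2),  node(R, b) = node(7, b).
Decompose s/1: s(node(P, Y1)) = X2.
Bind X2 := s(node(P, Y1)); no other remaining equation mentions X2.
Decompose node/2: R = 7,  b = b.
Bind R := 7; substituting into the one remaining equation that mentions R gives: node(node(Y1, s(7)), s(6)) = node(node(s(node(6, P)), P), s(6)).
Delete trivial equation b = b.
Decompose node/2: node(Y1, s(7)) = node(s(node(6, P)), P),  s(6) = s(6).
Decompose node/2: Y1 = s(node(6, P)),  s(7) = P.
Bind Y1 := s(node(6, P)); no other remaining equation mentions Y1. Substituting into the earlier bindings gives X1 := node(P, s(node(6, P))), X2 := s(node(P, s(node(6, P)))).
Bind P := s(7); no other remaining equation mentions P. Substituting into the earlier bindings gives X1 := node(s(7), s(node(6, s(7)))), X2 := s(node(s(7), s(node(6, s(7))))), Y1 := s(node(6, s(7))).
Delete trivial equation s(6) = s(6).
MGU = { X1 -> node(s(7), s(node(6, s(7)))), Y2 -> s(5), X2 -> s(node(s(7), s(node(6, s(7))))), R -> 7, Y1 -> s(node(6, s(7))), P -> s(7) }, so X2 -> s(node(s(7), s(node(6, s(7))))).

s(node(s(7), s(node(6, s(7)))))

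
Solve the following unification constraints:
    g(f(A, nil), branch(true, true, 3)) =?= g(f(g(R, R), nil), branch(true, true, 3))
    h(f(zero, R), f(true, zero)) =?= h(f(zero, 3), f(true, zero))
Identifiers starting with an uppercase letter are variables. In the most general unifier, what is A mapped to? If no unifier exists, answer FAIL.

g(3, 3)

Decompose g/2: f(A, nil) =?= f(g(R, R), nil),  branch(true, true, 3) =?= branch(true, true, 3).
Decompose f/2: A =?= g(R, R),  nil =?= nil.
Bind A := g(R, R); no other remaining equation mentions A.
Delete trivial equation nil =?= nil.
Delete trivial equation branch(true, true, 3) =?= branch(true, true, 3).
Decompose h/2: f(zero, R) =?= f(zero, 3),  f(true, zero) =?= f(true, zero).
Decompose f/2: zero =?= zero,  R =?= 3.
Delete trivial equation zero =?= zero.
Bind R := 3; no other remaining equation mentions R. Substituting into the earlier binding gives A := g(3, 3).
Delete trivial equation f(true, zero) =?= f(true, zero).
MGU = { A := g(3, 3), R := 3 }, so A := g(3, 3).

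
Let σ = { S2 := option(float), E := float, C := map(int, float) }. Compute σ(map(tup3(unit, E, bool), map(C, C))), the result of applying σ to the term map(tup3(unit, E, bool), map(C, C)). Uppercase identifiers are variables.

Replace each occurrence of E with float.
Replace each occurrence of C with map(int, float).
Result: map(tup3(unit, float, bool), map(map(int, float), map(int, float))).

map(tup3(unit, float, bool), map(map(int, float), map(int, float)))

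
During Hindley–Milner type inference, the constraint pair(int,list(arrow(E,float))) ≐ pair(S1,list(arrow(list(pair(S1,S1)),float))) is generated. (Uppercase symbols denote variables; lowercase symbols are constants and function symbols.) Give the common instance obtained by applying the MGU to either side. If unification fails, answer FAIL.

pair(int,list(arrow(list(pair(int,int)),float)))

Decompose pair/2: int ≐ S1,  list(arrow(E,float)) ≐ list(arrow(list(pair(S1,S1)),float)).
Bind S1 := int; substituting into the remaining equation gives: list(arrow(E,float)) ≐ list(arrow(list(pair(int,int)),float)).
Decompose list/1: arrow(E,float) ≐ arrow(list(pair(int,int)),float).
Decompose arrow/2: E ≐ list(pair(int,int)),  float ≐ float.
Bind E := list(pair(int,int)); no other remaining equation mentions E.
Delete trivial equation float ≐ float.
Applying the MGU to either side gives pair(int,list(arrow(list(pair(int,int)),float))).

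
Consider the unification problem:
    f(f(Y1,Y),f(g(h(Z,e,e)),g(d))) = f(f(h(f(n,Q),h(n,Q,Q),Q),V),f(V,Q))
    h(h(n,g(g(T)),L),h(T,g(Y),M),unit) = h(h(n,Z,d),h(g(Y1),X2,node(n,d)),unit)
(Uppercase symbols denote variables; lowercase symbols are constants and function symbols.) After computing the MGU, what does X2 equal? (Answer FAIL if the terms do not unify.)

g(g(h(g(g(g(h(f(n,g(d)),h(n,g(d),g(d)),g(d))))),e,e)))

Decompose f/2: f(Y1,Y) = f(h(f(n,Q),h(n,Q,Q),Q),V),  f(g(h(Z,e,e)),g(d)) = f(V,Q).
Decompose f/2: Y1 = h(f(n,Q),h(n,Q,Q),Q),  Y = V.
Bind Y1 := h(f(n,Q),h(n,Q,Q),Q); substituting into the one remaining equation that mentions Y1 gives: h(h(n,g(g(T)),L),h(T,g(Y),M),unit) = h(h(n,Z,d),h(g(h(f(n,Q),h(n,Q,Q),Q)),X2,node(n,d)),unit).
Bind Y := V; substituting into the one remaining equation that mentions Y gives: h(h(n,g(g(T)),L),h(T,g(V),M),unit) = h(h(n,Z,d),h(g(h(f(n,Q),h(n,Q,Q),Q)),X2,node(n,d)),unit).
Decompose f/2: g(h(Z,e,e)) = V,  g(d) = Q.
Bind V := g(h(Z,e,e)); substituting into the one remaining equation that mentions V gives: h(h(n,g(g(T)),L),h(T,g(g(h(Z,e,e))),M),unit) = h(h(n,Z,d),h(g(h(f(n,Q),h(n,Q,Q),Q)),X2,node(n,d)),unit). Substituting into the earlier binding gives Y := g(h(Z,e,e)).
Bind Q := g(d); substituting into the remaining equation gives: h(h(n,g(g(T)),L),h(T,g(g(h(Z,e,e))),M),unit) = h(h(n,Z,d),h(g(h(f(n,g(d)),h(n,g(d),g(d)),g(d))),X2,node(n,d)),unit). Substituting into the earlier binding gives Y1 := h(f(n,g(d)),h(n,g(d),g(d)),g(d)).
Decompose h/3: h(n,g(g(T)),L) = h(n,Z,d),  h(T,g(g(h(Z,e,e))),M) = h(g(h(f(n,g(d)),h(n,g(d),g(d)),g(d))),X2,node(n,d)),  unit = unit.
Decompose h/3: n = n,  g(g(T)) = Z,  L = d.
Delete trivial equation n = n.
Bind Z := g(g(T)); substituting into the one remaining equation that mentions Z gives: h(T,g(g(h(g(g(T)),e,e))),M) = h(g(h(f(n,g(d)),h(n,g(d),g(d)),g(d))),X2,node(n,d)). Substituting into the earlier bindings gives Y := g(h(g(g(T)),e,e)), V := g(h(g(g(T)),e,e)).
Bind L := d; no other remaining equation mentions L.
Decompose h/3: T = g(h(f(n,g(d)),h(n,g(d),g(d)),g(d))),  g(g(h(g(g(T)),e,e))) = X2,  M = node(n,d).
Bind T := g(h(f(n,g(d)),h(n,g(d),g(d)),g(d))); substituting into the one remaining equation that mentions T gives: g(g(h(g(g(g(h(f(n,g(d)),h(n,g(d),g(d)),g(d))))),e,e))) = X2. Substituting into the earlier bindings gives Y := g(h(g(g(g(h(f(n,g(d)),h(n,g(d),g(d)),g(d))))),e,e)), V := g(h(g(g(g(h(f(n,g(d)),h(n,g(d),g(d)),g(d))))),e,e)), Z := g(g(g(h(f(n,g(d)),h(n,g(d),g(d)),g(d))))).
Bind X2 := g(g(h(g(g(g(h(f(n,g(d)),h(n,g(d),g(d)),g(d))))),e,e))); no other remaining equation mentions X2.
Bind M := node(n,d); no other remaining equation mentions M.
Delete trivial equation unit = unit.
MGU = { Y1 := h(f(n,g(d)),h(n,g(d),g(d)),g(d)), Y := g(h(g(g(g(h(f(n,g(d)),h(n,g(d),g(d)),g(d))))),e,e)), V := g(h(g(g(g(h(f(n,g(d)),h(n,g(d),g(d)),g(d))))),e,e)), Q := g(d), Z := g(g(g(h(f(n,g(d)),h(n,g(d),g(d)),g(d))))), L := d, T := g(h(f(n,g(d)),h(n,g(d),g(d)),g(d))), X2 := g(g(h(g(g(g(h(f(n,g(d)),h(n,g(d),g(d)),g(d))))),e,e))), M := node(n,d) }, so X2 := g(g(h(g(g(g(h(f(n,g(d)),h(n,g(d),g(d)),g(d))))),e,e))).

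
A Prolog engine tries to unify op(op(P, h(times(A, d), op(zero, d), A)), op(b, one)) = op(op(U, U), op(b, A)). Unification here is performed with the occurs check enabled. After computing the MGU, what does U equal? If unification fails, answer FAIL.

h(times(one, d), op(zero, d), one)

Decompose op/2: op(P, h(times(A, d), op(zero, d), A)) = op(U, U),  op(b, one) = op(b, A).
Decompose op/2: P = U,  h(times(A, d), op(zero, d), A) = U.
Bind P := U; no other remaining equation mentions P.
Bind U := h(times(A, d), op(zero, d), A); no other remaining equation mentions U. Substituting into the earlier binding gives P := h(times(A, d), op(zero, d), A).
Decompose op/2: b = b,  one = A.
Delete trivial equation b = b.
Bind A := one. Substituting into the earlier bindings gives P := h(times(one, d), op(zero, d), one), U := h(times(one, d), op(zero, d), one).
MGU = { P -> h(times(one, d), op(zero, d), one), U -> h(times(one, d), op(zero, d), one), A -> one }, so U -> h(times(one, d), op(zero, d), one).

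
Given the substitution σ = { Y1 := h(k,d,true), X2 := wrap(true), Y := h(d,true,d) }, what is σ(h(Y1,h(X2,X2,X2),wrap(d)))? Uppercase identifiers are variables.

Replace each occurrence of Y1 with h(k,d,true).
Replace each occurrence of X2 with wrap(true).
Result: h(h(k,d,true),h(wrap(true),wrap(true),wrap(true)),wrap(d)).

h(h(k,d,true),h(wrap(true),wrap(true),wrap(true)),wrap(d))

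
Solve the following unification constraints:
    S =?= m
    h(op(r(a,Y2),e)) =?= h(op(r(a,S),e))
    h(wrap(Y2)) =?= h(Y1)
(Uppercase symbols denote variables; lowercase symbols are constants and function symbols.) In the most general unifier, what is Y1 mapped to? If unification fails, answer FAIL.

wrap(m)

Bind S := m; substituting into the one remaining equation that mentions S gives: h(op(r(a,Y2),e)) =?= h(op(r(a,m),e)).
Decompose h/1: op(r(a,Y2),e) =?= op(r(a,m),e).
Decompose op/2: r(a,Y2) =?= r(a,m),  e =?= e.
Decompose r/2: a =?= a,  Y2 =?= m.
Delete trivial equation a =?= a.
Bind Y2 := m; substituting into the one remaining equation that mentions Y2 gives: h(wrap(m)) =?= h(Y1).
Delete trivial equation e =?= e.
Decompose h/1: wrap(m) =?= Y1.
Bind Y1 := wrap(m).
MGU = { S -> m, Y2 -> m, Y1 -> wrap(m) }, so Y1 -> wrap(m).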